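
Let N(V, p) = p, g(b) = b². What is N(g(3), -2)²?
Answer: 4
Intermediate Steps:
N(g(3), -2)² = (-2)² = 4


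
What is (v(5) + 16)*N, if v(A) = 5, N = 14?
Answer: 294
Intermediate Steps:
(v(5) + 16)*N = (5 + 16)*14 = 21*14 = 294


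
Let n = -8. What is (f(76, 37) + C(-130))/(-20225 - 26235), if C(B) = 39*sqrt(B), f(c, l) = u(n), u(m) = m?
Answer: 2/11615 - 39*I*sqrt(130)/46460 ≈ 0.00017219 - 0.009571*I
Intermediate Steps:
f(c, l) = -8
(f(76, 37) + C(-130))/(-20225 - 26235) = (-8 + 39*sqrt(-130))/(-20225 - 26235) = (-8 + 39*(I*sqrt(130)))/(-46460) = (-8 + 39*I*sqrt(130))*(-1/46460) = 2/11615 - 39*I*sqrt(130)/46460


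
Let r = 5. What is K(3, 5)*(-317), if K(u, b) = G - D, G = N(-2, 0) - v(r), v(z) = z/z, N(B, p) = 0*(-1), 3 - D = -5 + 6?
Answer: 951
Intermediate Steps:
D = 2 (D = 3 - (-5 + 6) = 3 - 1*1 = 3 - 1 = 2)
N(B, p) = 0
v(z) = 1
G = -1 (G = 0 - 1*1 = 0 - 1 = -1)
K(u, b) = -3 (K(u, b) = -1 - 1*2 = -1 - 2 = -3)
K(3, 5)*(-317) = -3*(-317) = 951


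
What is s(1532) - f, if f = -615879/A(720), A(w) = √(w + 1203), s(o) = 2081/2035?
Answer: 2081/2035 + 205293*√1923/641 ≈ 14046.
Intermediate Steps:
s(o) = 2081/2035 (s(o) = 2081*(1/2035) = 2081/2035)
A(w) = √(1203 + w)
f = -205293*√1923/641 (f = -615879/√(1203 + 720) = -615879*√1923/1923 = -205293*√1923/641 ≈ -14044.)
s(1532) - f = 2081/2035 - (-205293)*√1923/641 = 2081/2035 + 205293*√1923/641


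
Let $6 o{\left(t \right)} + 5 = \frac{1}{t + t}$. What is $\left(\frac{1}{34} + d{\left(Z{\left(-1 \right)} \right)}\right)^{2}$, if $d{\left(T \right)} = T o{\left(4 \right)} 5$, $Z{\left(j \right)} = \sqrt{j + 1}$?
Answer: $\frac{1}{1156} \approx 0.00086505$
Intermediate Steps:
$o{\left(t \right)} = - \frac{5}{6} + \frac{1}{12 t}$ ($o{\left(t \right)} = - \frac{5}{6} + \frac{1}{6 \left(t + t\right)} = - \frac{5}{6} + \frac{1}{6 \cdot 2 t} = - \frac{5}{6} + \frac{\frac{1}{2} \frac{1}{t}}{6} = - \frac{5}{6} + \frac{1}{12 t}$)
$Z{\left(j \right)} = \sqrt{1 + j}$
$d{\left(T \right)} = - \frac{65 T}{16}$ ($d{\left(T \right)} = T \frac{1 - 40}{12 \cdot 4} \cdot 5 = T \frac{1}{12} \cdot \frac{1}{4} \left(1 - 40\right) 5 = T \frac{1}{12} \cdot \frac{1}{4} \left(-39\right) 5 = T \left(- \frac{13}{16}\right) 5 = - \frac{13 T}{16} \cdot 5 = - \frac{65 T}{16}$)
$\left(\frac{1}{34} + d{\left(Z{\left(-1 \right)} \right)}\right)^{2} = \left(\frac{1}{34} - \frac{65 \sqrt{1 - 1}}{16}\right)^{2} = \left(\frac{1}{34} - \frac{65 \sqrt{0}}{16}\right)^{2} = \left(\frac{1}{34} - 0\right)^{2} = \left(\frac{1}{34} + 0\right)^{2} = \left(\frac{1}{34}\right)^{2} = \frac{1}{1156}$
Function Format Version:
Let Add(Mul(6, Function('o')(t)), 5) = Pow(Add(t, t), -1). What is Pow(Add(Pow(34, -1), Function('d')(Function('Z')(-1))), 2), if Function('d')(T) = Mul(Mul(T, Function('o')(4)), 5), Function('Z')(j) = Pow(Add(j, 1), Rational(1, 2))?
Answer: Rational(1, 1156) ≈ 0.00086505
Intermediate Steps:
Function('o')(t) = Add(Rational(-5, 6), Mul(Rational(1, 12), Pow(t, -1))) (Function('o')(t) = Add(Rational(-5, 6), Mul(Rational(1, 6), Pow(Add(t, t), -1))) = Add(Rational(-5, 6), Mul(Rational(1, 6), Pow(Mul(2, t), -1))) = Add(Rational(-5, 6), Mul(Rational(1, 6), Mul(Rational(1, 2), Pow(t, -1)))) = Add(Rational(-5, 6), Mul(Rational(1, 12), Pow(t, -1))))
Function('Z')(j) = Pow(Add(1, j), Rational(1, 2))
Function('d')(T) = Mul(Rational(-65, 16), T) (Function('d')(T) = Mul(Mul(T, Mul(Rational(1, 12), Pow(4, -1), Add(1, Mul(-10, 4)))), 5) = Mul(Mul(T, Mul(Rational(1, 12), Rational(1, 4), Add(1, -40))), 5) = Mul(Mul(T, Mul(Rational(1, 12), Rational(1, 4), -39)), 5) = Mul(Mul(T, Rational(-13, 16)), 5) = Mul(Mul(Rational(-13, 16), T), 5) = Mul(Rational(-65, 16), T))
Pow(Add(Pow(34, -1), Function('d')(Function('Z')(-1))), 2) = Pow(Add(Pow(34, -1), Mul(Rational(-65, 16), Pow(Add(1, -1), Rational(1, 2)))), 2) = Pow(Add(Rational(1, 34), Mul(Rational(-65, 16), Pow(0, Rational(1, 2)))), 2) = Pow(Add(Rational(1, 34), Mul(Rational(-65, 16), 0)), 2) = Pow(Add(Rational(1, 34), 0), 2) = Pow(Rational(1, 34), 2) = Rational(1, 1156)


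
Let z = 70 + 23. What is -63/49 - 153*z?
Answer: -99612/7 ≈ -14230.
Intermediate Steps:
z = 93
-63/49 - 153*z = -63/49 - 153*93 = -63*1/49 - 14229 = -9/7 - 14229 = -99612/7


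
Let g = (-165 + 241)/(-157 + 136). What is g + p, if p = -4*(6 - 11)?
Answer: 344/21 ≈ 16.381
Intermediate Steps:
g = -76/21 (g = 76/(-21) = 76*(-1/21) = -76/21 ≈ -3.6190)
p = 20 (p = -4*(-5) = 20)
g + p = -76/21 + 20 = 344/21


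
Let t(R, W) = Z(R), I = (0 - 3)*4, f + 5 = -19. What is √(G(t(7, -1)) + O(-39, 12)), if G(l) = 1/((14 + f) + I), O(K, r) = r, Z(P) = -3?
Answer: √5786/22 ≈ 3.4575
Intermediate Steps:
f = -24 (f = -5 - 19 = -24)
I = -12 (I = -3*4 = -12)
t(R, W) = -3
G(l) = -1/22 (G(l) = 1/((14 - 24) - 12) = 1/(-10 - 12) = 1/(-22) = -1/22)
√(G(t(7, -1)) + O(-39, 12)) = √(-1/22 + 12) = √(263/22) = √5786/22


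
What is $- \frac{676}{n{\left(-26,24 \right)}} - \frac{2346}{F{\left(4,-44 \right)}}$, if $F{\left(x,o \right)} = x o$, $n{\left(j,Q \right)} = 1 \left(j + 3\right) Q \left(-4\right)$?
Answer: $\frac{39539}{3036} \approx 13.023$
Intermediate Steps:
$n{\left(j,Q \right)} = - 4 Q \left(3 + j\right)$ ($n{\left(j,Q \right)} = 1 \left(3 + j\right) Q \left(-4\right) = 1 Q \left(3 + j\right) \left(-4\right) = Q \left(3 + j\right) \left(-4\right) = - 4 Q \left(3 + j\right)$)
$F{\left(x,o \right)} = o x$
$- \frac{676}{n{\left(-26,24 \right)}} - \frac{2346}{F{\left(4,-44 \right)}} = - \frac{676}{\left(-4\right) 24 \left(3 - 26\right)} - \frac{2346}{\left(-44\right) 4} = - \frac{676}{\left(-4\right) 24 \left(-23\right)} - \frac{2346}{-176} = - \frac{676}{2208} - - \frac{1173}{88} = \left(-676\right) \frac{1}{2208} + \frac{1173}{88} = - \frac{169}{552} + \frac{1173}{88} = \frac{39539}{3036}$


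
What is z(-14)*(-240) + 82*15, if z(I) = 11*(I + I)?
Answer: 75150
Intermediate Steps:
z(I) = 22*I (z(I) = 11*(2*I) = 22*I)
z(-14)*(-240) + 82*15 = (22*(-14))*(-240) + 82*15 = -308*(-240) + 1230 = 73920 + 1230 = 75150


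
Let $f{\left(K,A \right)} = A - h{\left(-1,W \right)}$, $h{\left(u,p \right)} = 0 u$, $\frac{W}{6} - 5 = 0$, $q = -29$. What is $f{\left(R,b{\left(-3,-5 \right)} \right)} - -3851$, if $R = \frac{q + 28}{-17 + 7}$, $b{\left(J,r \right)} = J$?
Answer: $3848$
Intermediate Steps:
$W = 30$ ($W = 30 + 6 \cdot 0 = 30 + 0 = 30$)
$R = \frac{1}{10}$ ($R = \frac{-29 + 28}{-17 + 7} = - \frac{1}{-10} = \left(-1\right) \left(- \frac{1}{10}\right) = \frac{1}{10} \approx 0.1$)
$h{\left(u,p \right)} = 0$
$f{\left(K,A \right)} = A$ ($f{\left(K,A \right)} = A - 0 = A + 0 = A$)
$f{\left(R,b{\left(-3,-5 \right)} \right)} - -3851 = -3 - -3851 = -3 + 3851 = 3848$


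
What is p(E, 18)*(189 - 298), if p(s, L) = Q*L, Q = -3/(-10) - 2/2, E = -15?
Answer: 6867/5 ≈ 1373.4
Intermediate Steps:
Q = -7/10 (Q = -3*(-1/10) - 2*1/2 = 3/10 - 1 = -7/10 ≈ -0.70000)
p(s, L) = -7*L/10
p(E, 18)*(189 - 298) = (-7/10*18)*(189 - 298) = -63/5*(-109) = 6867/5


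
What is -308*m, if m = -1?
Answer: 308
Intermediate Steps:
-308*m = -308*(-1) = 308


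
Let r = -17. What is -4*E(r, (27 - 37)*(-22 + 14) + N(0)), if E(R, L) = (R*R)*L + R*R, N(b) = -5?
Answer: -87856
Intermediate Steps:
E(R, L) = R**2 + L*R**2 (E(R, L) = R**2*L + R**2 = L*R**2 + R**2 = R**2 + L*R**2)
-4*E(r, (27 - 37)*(-22 + 14) + N(0)) = -4*(-17)**2*(1 + ((27 - 37)*(-22 + 14) - 5)) = -1156*(1 + (-10*(-8) - 5)) = -1156*(1 + (80 - 5)) = -1156*(1 + 75) = -1156*76 = -4*21964 = -87856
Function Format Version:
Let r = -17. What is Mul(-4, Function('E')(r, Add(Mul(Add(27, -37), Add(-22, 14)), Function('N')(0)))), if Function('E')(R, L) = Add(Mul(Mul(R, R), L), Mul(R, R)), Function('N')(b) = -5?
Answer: -87856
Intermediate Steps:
Function('E')(R, L) = Add(Pow(R, 2), Mul(L, Pow(R, 2))) (Function('E')(R, L) = Add(Mul(Pow(R, 2), L), Pow(R, 2)) = Add(Mul(L, Pow(R, 2)), Pow(R, 2)) = Add(Pow(R, 2), Mul(L, Pow(R, 2))))
Mul(-4, Function('E')(r, Add(Mul(Add(27, -37), Add(-22, 14)), Function('N')(0)))) = Mul(-4, Mul(Pow(-17, 2), Add(1, Add(Mul(Add(27, -37), Add(-22, 14)), -5)))) = Mul(-4, Mul(289, Add(1, Add(Mul(-10, -8), -5)))) = Mul(-4, Mul(289, Add(1, Add(80, -5)))) = Mul(-4, Mul(289, Add(1, 75))) = Mul(-4, Mul(289, 76)) = Mul(-4, 21964) = -87856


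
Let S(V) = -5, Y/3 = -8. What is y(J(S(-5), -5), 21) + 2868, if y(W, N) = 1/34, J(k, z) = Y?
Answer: 97513/34 ≈ 2868.0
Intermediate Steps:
Y = -24 (Y = 3*(-8) = -24)
J(k, z) = -24
y(W, N) = 1/34
y(J(S(-5), -5), 21) + 2868 = 1/34 + 2868 = 97513/34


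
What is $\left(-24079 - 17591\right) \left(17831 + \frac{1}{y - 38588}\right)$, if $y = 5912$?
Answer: $- \frac{4046474768475}{5446} \approx -7.4302 \cdot 10^{8}$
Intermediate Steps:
$\left(-24079 - 17591\right) \left(17831 + \frac{1}{y - 38588}\right) = \left(-24079 - 17591\right) \left(17831 + \frac{1}{5912 - 38588}\right) = - 41670 \left(17831 + \frac{1}{-32676}\right) = - 41670 \left(17831 - \frac{1}{32676}\right) = \left(-41670\right) \frac{582645755}{32676} = - \frac{4046474768475}{5446}$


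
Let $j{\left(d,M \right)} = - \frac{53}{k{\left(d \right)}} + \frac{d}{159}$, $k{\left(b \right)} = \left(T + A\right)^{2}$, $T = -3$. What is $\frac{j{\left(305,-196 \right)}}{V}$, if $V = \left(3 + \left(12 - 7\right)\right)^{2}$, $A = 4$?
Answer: $- \frac{4061}{5088} \approx -0.79815$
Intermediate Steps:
$k{\left(b \right)} = 1$ ($k{\left(b \right)} = \left(-3 + 4\right)^{2} = 1^{2} = 1$)
$j{\left(d,M \right)} = -53 + \frac{d}{159}$ ($j{\left(d,M \right)} = - \frac{53}{1} + \frac{d}{159} = \left(-53\right) 1 + d \frac{1}{159} = -53 + \frac{d}{159}$)
$V = 64$ ($V = \left(3 + 5\right)^{2} = 8^{2} = 64$)
$\frac{j{\left(305,-196 \right)}}{V} = \frac{-53 + \frac{1}{159} \cdot 305}{64} = \left(-53 + \frac{305}{159}\right) \frac{1}{64} = \left(- \frac{8122}{159}\right) \frac{1}{64} = - \frac{4061}{5088}$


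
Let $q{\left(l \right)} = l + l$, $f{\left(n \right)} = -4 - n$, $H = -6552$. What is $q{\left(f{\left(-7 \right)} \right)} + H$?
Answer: $-6546$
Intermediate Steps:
$q{\left(l \right)} = 2 l$
$q{\left(f{\left(-7 \right)} \right)} + H = 2 \left(-4 - -7\right) - 6552 = 2 \left(-4 + 7\right) - 6552 = 2 \cdot 3 - 6552 = 6 - 6552 = -6546$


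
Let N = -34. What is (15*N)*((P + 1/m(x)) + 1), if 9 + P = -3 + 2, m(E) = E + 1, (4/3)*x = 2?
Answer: 4386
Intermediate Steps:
x = 3/2 (x = (¾)*2 = 3/2 ≈ 1.5000)
m(E) = 1 + E
P = -10 (P = -9 + (-3 + 2) = -9 - 1 = -10)
(15*N)*((P + 1/m(x)) + 1) = (15*(-34))*((-10 + 1/(1 + 3/2)) + 1) = -510*((-10 + 1/(5/2)) + 1) = -510*((-10 + ⅖) + 1) = -510*(-48/5 + 1) = -510*(-43/5) = 4386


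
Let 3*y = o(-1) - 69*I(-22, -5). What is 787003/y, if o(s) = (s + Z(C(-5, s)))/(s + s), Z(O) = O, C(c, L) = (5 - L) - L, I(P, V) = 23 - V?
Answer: -787003/645 ≈ -1220.2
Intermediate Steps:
C(c, L) = 5 - 2*L
o(s) = (5 - s)/(2*s) (o(s) = (s + (5 - 2*s))/(s + s) = (5 - s)/((2*s)) = (5 - s)*(1/(2*s)) = (5 - s)/(2*s))
y = -645 (y = ((1/2)*(5 - 1*(-1))/(-1) - 69*(23 - 1*(-5)))/3 = ((1/2)*(-1)*(5 + 1) - 69*(23 + 5))/3 = ((1/2)*(-1)*6 - 69*28)/3 = (-3 - 1932)/3 = (1/3)*(-1935) = -645)
787003/y = 787003/(-645) = 787003*(-1/645) = -787003/645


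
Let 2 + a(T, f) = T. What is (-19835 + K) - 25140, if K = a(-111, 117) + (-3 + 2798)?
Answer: -42293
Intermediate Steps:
a(T, f) = -2 + T
K = 2682 (K = (-2 - 111) + (-3 + 2798) = -113 + 2795 = 2682)
(-19835 + K) - 25140 = (-19835 + 2682) - 25140 = -17153 - 25140 = -42293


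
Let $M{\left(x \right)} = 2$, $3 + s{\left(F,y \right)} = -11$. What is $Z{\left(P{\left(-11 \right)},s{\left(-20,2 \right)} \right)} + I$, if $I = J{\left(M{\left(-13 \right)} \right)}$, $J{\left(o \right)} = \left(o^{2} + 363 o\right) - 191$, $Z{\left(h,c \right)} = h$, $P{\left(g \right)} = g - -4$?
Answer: $532$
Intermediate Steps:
$s{\left(F,y \right)} = -14$ ($s{\left(F,y \right)} = -3 - 11 = -14$)
$P{\left(g \right)} = 4 + g$ ($P{\left(g \right)} = g + 4 = 4 + g$)
$J{\left(o \right)} = -191 + o^{2} + 363 o$
$I = 539$ ($I = -191 + 2^{2} + 363 \cdot 2 = -191 + 4 + 726 = 539$)
$Z{\left(P{\left(-11 \right)},s{\left(-20,2 \right)} \right)} + I = \left(4 - 11\right) + 539 = -7 + 539 = 532$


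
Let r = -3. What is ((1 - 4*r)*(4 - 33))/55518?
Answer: -377/55518 ≈ -0.0067906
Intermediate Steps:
((1 - 4*r)*(4 - 33))/55518 = ((1 - 4*(-3))*(4 - 33))/55518 = ((1 + 12)*(-29))*(1/55518) = (13*(-29))*(1/55518) = -377*1/55518 = -377/55518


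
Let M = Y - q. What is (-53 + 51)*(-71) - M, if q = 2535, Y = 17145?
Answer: -14468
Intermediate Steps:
M = 14610 (M = 17145 - 1*2535 = 17145 - 2535 = 14610)
(-53 + 51)*(-71) - M = (-53 + 51)*(-71) - 1*14610 = -2*(-71) - 14610 = 142 - 14610 = -14468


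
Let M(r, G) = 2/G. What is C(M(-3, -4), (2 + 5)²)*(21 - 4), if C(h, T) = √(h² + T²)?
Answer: 17*√9605/2 ≈ 833.04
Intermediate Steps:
C(h, T) = √(T² + h²)
C(M(-3, -4), (2 + 5)²)*(21 - 4) = √(((2 + 5)²)² + (2/(-4))²)*(21 - 4) = √((7²)² + (2*(-¼))²)*17 = √(49² + (-½)²)*17 = √(2401 + ¼)*17 = √(9605/4)*17 = (√9605/2)*17 = 17*√9605/2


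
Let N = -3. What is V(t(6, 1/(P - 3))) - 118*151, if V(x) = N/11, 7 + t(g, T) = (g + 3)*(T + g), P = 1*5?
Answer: -196001/11 ≈ -17818.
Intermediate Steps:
P = 5
t(g, T) = -7 + (3 + g)*(T + g) (t(g, T) = -7 + (g + 3)*(T + g) = -7 + (3 + g)*(T + g))
V(x) = -3/11
V(t(6, 1/(P - 3))) - 118*151 = -3/11 - 118*151 = -3/11 - 17818 = -196001/11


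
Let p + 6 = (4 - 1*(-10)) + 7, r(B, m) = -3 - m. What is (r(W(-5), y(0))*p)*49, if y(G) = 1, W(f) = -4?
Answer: -2940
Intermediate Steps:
p = 15 (p = -6 + ((4 - 1*(-10)) + 7) = -6 + ((4 + 10) + 7) = -6 + (14 + 7) = -6 + 21 = 15)
(r(W(-5), y(0))*p)*49 = ((-3 - 1*1)*15)*49 = ((-3 - 1)*15)*49 = -4*15*49 = -60*49 = -2940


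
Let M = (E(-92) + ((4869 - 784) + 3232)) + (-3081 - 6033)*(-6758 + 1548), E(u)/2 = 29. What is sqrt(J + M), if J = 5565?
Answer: 4*sqrt(2968555) ≈ 6891.8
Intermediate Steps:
E(u) = 58 (E(u) = 2*29 = 58)
M = 47491315 (M = (58 + ((4869 - 784) + 3232)) + (-3081 - 6033)*(-6758 + 1548) = (58 + (4085 + 3232)) - 9114*(-5210) = (58 + 7317) + 47483940 = 7375 + 47483940 = 47491315)
sqrt(J + M) = sqrt(5565 + 47491315) = sqrt(47496880) = 4*sqrt(2968555)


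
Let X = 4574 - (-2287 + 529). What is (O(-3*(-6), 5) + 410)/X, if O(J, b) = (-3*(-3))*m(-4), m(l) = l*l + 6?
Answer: 152/1583 ≈ 0.096020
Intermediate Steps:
m(l) = 6 + l² (m(l) = l² + 6 = 6 + l²)
O(J, b) = 198 (O(J, b) = (-3*(-3))*(6 + (-4)²) = 9*(6 + 16) = 9*22 = 198)
X = 6332 (X = 4574 - 1*(-1758) = 4574 + 1758 = 6332)
(O(-3*(-6), 5) + 410)/X = (198 + 410)/6332 = 608*(1/6332) = 152/1583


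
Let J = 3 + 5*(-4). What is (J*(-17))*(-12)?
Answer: -3468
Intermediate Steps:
J = -17 (J = 3 - 20 = -17)
(J*(-17))*(-12) = -17*(-17)*(-12) = 289*(-12) = -3468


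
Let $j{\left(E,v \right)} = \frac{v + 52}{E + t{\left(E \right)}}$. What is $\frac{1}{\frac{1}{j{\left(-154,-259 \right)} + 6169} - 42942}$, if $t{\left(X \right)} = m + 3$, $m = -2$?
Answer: $- \frac{104896}{4504444015} \approx -2.3287 \cdot 10^{-5}$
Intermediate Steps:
$t{\left(X \right)} = 1$ ($t{\left(X \right)} = -2 + 3 = 1$)
$j{\left(E,v \right)} = \frac{52 + v}{1 + E}$ ($j{\left(E,v \right)} = \frac{v + 52}{E + 1} = \frac{52 + v}{1 + E}$)
$\frac{1}{\frac{1}{j{\left(-154,-259 \right)} + 6169} - 42942} = \frac{1}{\frac{1}{\frac{52 - 259}{1 - 154} + 6169} - 42942} = \frac{1}{\frac{1}{\frac{1}{-153} \left(-207\right) + 6169} - 42942} = \frac{1}{\frac{1}{\left(- \frac{1}{153}\right) \left(-207\right) + 6169} - 42942} = \frac{1}{\frac{1}{\frac{23}{17} + 6169} - 42942} = \frac{1}{\frac{1}{\frac{104896}{17}} - 42942} = \frac{1}{\frac{17}{104896} - 42942} = \frac{1}{- \frac{4504444015}{104896}} = - \frac{104896}{4504444015}$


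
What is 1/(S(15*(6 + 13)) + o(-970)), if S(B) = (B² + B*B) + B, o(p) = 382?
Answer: 1/163117 ≈ 6.1306e-6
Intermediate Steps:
S(B) = B + 2*B² (S(B) = (B² + B²) + B = 2*B² + B = B + 2*B²)
1/(S(15*(6 + 13)) + o(-970)) = 1/((15*(6 + 13))*(1 + 2*(15*(6 + 13))) + 382) = 1/((15*19)*(1 + 2*(15*19)) + 382) = 1/(285*(1 + 2*285) + 382) = 1/(285*(1 + 570) + 382) = 1/(285*571 + 382) = 1/(162735 + 382) = 1/163117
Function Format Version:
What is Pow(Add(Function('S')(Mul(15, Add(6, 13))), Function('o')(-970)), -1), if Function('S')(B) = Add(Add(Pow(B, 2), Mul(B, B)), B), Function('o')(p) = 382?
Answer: Rational(1, 163117) ≈ 6.1306e-6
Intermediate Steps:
Function('S')(B) = Add(B, Mul(2, Pow(B, 2))) (Function('S')(B) = Add(Add(Pow(B, 2), Pow(B, 2)), B) = Add(Mul(2, Pow(B, 2)), B) = Add(B, Mul(2, Pow(B, 2))))
Pow(Add(Function('S')(Mul(15, Add(6, 13))), Function('o')(-970)), -1) = Pow(Add(Mul(Mul(15, Add(6, 13)), Add(1, Mul(2, Mul(15, Add(6, 13))))), 382), -1) = Pow(Add(Mul(Mul(15, 19), Add(1, Mul(2, Mul(15, 19)))), 382), -1) = Pow(Add(Mul(285, Add(1, Mul(2, 285))), 382), -1) = Pow(Add(Mul(285, Add(1, 570)), 382), -1) = Pow(Add(Mul(285, 571), 382), -1) = Pow(Add(162735, 382), -1) = Pow(163117, -1) = Rational(1, 163117)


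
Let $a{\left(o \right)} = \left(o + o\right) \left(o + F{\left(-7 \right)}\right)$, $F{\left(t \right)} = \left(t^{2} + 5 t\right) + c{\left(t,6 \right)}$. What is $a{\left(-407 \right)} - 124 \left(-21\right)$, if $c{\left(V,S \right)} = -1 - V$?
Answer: $317622$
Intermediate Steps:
$F{\left(t \right)} = -1 + t^{2} + 4 t$ ($F{\left(t \right)} = \left(t^{2} + 5 t\right) - \left(1 + t\right) = -1 + t^{2} + 4 t$)
$a{\left(o \right)} = 2 o \left(20 + o\right)$ ($a{\left(o \right)} = \left(o + o\right) \left(o + \left(-1 + \left(-7\right)^{2} + 4 \left(-7\right)\right)\right) = 2 o \left(o - -20\right) = 2 o \left(o + 20\right) = 2 o \left(20 + o\right)$)
$a{\left(-407 \right)} - 124 \left(-21\right) = 2 \left(-407\right) \left(20 - 407\right) - 124 \left(-21\right) = 2 \left(-407\right) \left(-387\right) - -2604 = 315018 + 2604 = 317622$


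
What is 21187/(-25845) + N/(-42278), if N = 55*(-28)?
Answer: -427971343/546337455 ≈ -0.78335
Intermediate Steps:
N = -1540
21187/(-25845) + N/(-42278) = 21187/(-25845) - 1540/(-42278) = 21187*(-1/25845) - 1540*(-1/42278) = -21187/25845 + 770/21139 = -427971343/546337455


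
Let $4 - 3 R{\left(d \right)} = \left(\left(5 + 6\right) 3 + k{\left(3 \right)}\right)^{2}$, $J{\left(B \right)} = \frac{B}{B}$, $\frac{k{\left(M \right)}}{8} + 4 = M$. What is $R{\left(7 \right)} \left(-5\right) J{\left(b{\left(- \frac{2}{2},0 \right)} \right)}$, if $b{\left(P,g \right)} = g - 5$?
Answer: $1035$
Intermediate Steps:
$k{\left(M \right)} = -32 + 8 M$
$b{\left(P,g \right)} = -5 + g$
$J{\left(B \right)} = 1$
$R{\left(d \right)} = -207$ ($R{\left(d \right)} = \frac{4}{3} - \frac{\left(\left(5 + 6\right) 3 + \left(-32 + 8 \cdot 3\right)\right)^{2}}{3} = \frac{4}{3} - \frac{\left(11 \cdot 3 + \left(-32 + 24\right)\right)^{2}}{3} = \frac{4}{3} - \frac{\left(33 - 8\right)^{2}}{3} = \frac{4}{3} - \frac{25^{2}}{3} = \frac{4}{3} - \frac{625}{3} = -207$)
$R{\left(7 \right)} \left(-5\right) J{\left(b{\left(- \frac{2}{2},0 \right)} \right)} = \left(-207\right) \left(-5\right) 1 = 1035 \cdot 1 = 1035$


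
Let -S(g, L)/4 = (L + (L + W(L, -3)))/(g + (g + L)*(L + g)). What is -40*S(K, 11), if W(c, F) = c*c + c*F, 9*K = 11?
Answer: 129600/1109 ≈ 116.86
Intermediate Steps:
K = 11/9 (K = (⅑)*11 = 11/9 ≈ 1.2222)
W(c, F) = c² + F*c
S(g, L) = -4*(2*L + L*(-3 + L))/(g + (L + g)²) (S(g, L) = -4*(L + (L + L*(-3 + L)))/(g + (g + L)*(L + g)) = -4*(2*L + L*(-3 + L))/(g + (L + g)*(L + g)) = -4*(2*L + L*(-3 + L))/(g + (L + g)²))
-40*S(K, 11) = -160*11*(1 - 1*11)/(11/9 + (11 + 11/9)²) = -160*11*(1 - 11)/(11/9 + (110/9)²) = -160*11*(-10)/(11/9 + 12100/81) = -160*11*(-10)/12199/81 = -160*11*81*(-10)/12199 = -40*(-3240/1109) = 129600/1109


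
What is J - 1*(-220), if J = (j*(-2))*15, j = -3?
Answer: 310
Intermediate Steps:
J = 90 (J = -3*(-2)*15 = 6*15 = 90)
J - 1*(-220) = 90 - 1*(-220) = 90 + 220 = 310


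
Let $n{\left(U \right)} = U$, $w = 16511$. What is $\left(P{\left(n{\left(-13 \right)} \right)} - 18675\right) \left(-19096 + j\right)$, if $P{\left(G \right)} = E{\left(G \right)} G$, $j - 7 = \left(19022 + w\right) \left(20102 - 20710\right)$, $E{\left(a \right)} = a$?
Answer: $400158069418$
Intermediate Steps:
$j = -21604057$ ($j = 7 + \left(19022 + 16511\right) \left(20102 - 20710\right) = 7 + 35533 \left(-608\right) = 7 - 21604064 = -21604057$)
$P{\left(G \right)} = G^{2}$ ($P{\left(G \right)} = G G = G^{2}$)
$\left(P{\left(n{\left(-13 \right)} \right)} - 18675\right) \left(-19096 + j\right) = \left(\left(-13\right)^{2} - 18675\right) \left(-19096 - 21604057\right) = \left(169 - 18675\right) \left(-21623153\right) = \left(-18506\right) \left(-21623153\right) = 400158069418$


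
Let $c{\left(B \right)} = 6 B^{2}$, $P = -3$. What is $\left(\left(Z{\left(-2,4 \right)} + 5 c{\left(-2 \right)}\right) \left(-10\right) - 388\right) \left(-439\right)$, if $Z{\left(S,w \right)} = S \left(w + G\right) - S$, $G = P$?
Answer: $697132$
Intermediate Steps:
$G = -3$
$Z{\left(S,w \right)} = - S + S \left(-3 + w\right)$ ($Z{\left(S,w \right)} = S \left(w - 3\right) - S = S \left(-3 + w\right) - S = - S + S \left(-3 + w\right)$)
$\left(\left(Z{\left(-2,4 \right)} + 5 c{\left(-2 \right)}\right) \left(-10\right) - 388\right) \left(-439\right) = \left(\left(- 2 \left(-4 + 4\right) + 5 \cdot 6 \left(-2\right)^{2}\right) \left(-10\right) - 388\right) \left(-439\right) = \left(\left(\left(-2\right) 0 + 5 \cdot 6 \cdot 4\right) \left(-10\right) - 388\right) \left(-439\right) = \left(\left(0 + 5 \cdot 24\right) \left(-10\right) - 388\right) \left(-439\right) = \left(\left(0 + 120\right) \left(-10\right) - 388\right) \left(-439\right) = \left(120 \left(-10\right) - 388\right) \left(-439\right) = \left(-1200 - 388\right) \left(-439\right) = \left(-1588\right) \left(-439\right) = 697132$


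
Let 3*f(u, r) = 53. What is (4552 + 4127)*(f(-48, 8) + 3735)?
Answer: 32569394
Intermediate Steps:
f(u, r) = 53/3 (f(u, r) = (⅓)*53 = 53/3)
(4552 + 4127)*(f(-48, 8) + 3735) = (4552 + 4127)*(53/3 + 3735) = 8679*(11258/3) = 32569394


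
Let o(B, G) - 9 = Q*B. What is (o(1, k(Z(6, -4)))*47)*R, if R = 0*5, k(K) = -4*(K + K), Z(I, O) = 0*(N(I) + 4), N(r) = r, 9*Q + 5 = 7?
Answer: 0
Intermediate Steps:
Q = 2/9 (Q = -5/9 + (⅑)*7 = -5/9 + 7/9 = 2/9 ≈ 0.22222)
Z(I, O) = 0 (Z(I, O) = 0*(I + 4) = 0*(4 + I) = 0)
k(K) = -8*K
R = 0
o(B, G) = 9 + 2*B/9
(o(1, k(Z(6, -4)))*47)*R = ((9 + (2/9)*1)*47)*0 = ((9 + 2/9)*47)*0 = ((83/9)*47)*0 = (3901/9)*0 = 0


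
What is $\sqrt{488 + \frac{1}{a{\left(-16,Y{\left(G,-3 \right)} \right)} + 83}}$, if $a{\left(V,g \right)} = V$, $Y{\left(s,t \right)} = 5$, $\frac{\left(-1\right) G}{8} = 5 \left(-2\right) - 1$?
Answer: $\frac{3 \sqrt{243411}}{67} \approx 22.091$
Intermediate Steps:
$G = 88$ ($G = - 8 \left(5 \left(-2\right) - 1\right) = - 8 \left(-10 - 1\right) = \left(-8\right) \left(-11\right) = 88$)
$\sqrt{488 + \frac{1}{a{\left(-16,Y{\left(G,-3 \right)} \right)} + 83}} = \sqrt{488 + \frac{1}{-16 + 83}} = \sqrt{488 + \frac{1}{67}} = \sqrt{\frac{32697}{67}} = \frac{3 \sqrt{243411}}{67}$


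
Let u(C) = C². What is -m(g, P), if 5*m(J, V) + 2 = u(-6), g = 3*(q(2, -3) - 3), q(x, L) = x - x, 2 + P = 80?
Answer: -34/5 ≈ -6.8000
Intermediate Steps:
P = 78 (P = -2 + 80 = 78)
q(x, L) = 0
g = -9 (g = 3*(0 - 3) = 3*(-3) = -9)
m(J, V) = 34/5 (m(J, V) = -⅖ + (⅕)*(-6)² = -⅖ + (⅕)*36 = -⅖ + 36/5 = 34/5)
-m(g, P) = -1*34/5 = -34/5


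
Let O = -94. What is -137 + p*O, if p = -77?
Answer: 7101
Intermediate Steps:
-137 + p*O = -137 - 77*(-94) = -137 + 7238 = 7101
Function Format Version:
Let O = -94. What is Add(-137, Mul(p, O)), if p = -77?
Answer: 7101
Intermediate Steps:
Add(-137, Mul(p, O)) = Add(-137, Mul(-77, -94)) = Add(-137, 7238) = 7101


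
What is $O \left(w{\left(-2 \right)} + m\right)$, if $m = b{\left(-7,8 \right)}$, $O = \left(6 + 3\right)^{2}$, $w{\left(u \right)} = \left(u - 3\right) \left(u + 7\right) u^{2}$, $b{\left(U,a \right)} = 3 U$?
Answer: $-9801$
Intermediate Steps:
$w{\left(u \right)} = u^{2} \left(-3 + u\right) \left(7 + u\right)$ ($w{\left(u \right)} = \left(-3 + u\right) \left(7 + u\right) u^{2} = u^{2} \left(-3 + u\right) \left(7 + u\right)$)
$O = 81$ ($O = 9^{2} = 81$)
$m = -21$ ($m = 3 \left(-7\right) = -21$)
$O \left(w{\left(-2 \right)} + m\right) = 81 \left(\left(-2\right)^{2} \left(-21 + \left(-2\right)^{2} + 4 \left(-2\right)\right) - 21\right) = 81 \left(4 \left(-21 + 4 - 8\right) - 21\right) = 81 \left(4 \left(-25\right) - 21\right) = 81 \left(-100 - 21\right) = 81 \left(-121\right) = -9801$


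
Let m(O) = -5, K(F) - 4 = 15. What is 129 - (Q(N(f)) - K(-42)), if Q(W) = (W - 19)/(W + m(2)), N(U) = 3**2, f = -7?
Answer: 301/2 ≈ 150.50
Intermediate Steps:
K(F) = 19 (K(F) = 4 + 15 = 19)
N(U) = 9
Q(W) = (-19 + W)/(-5 + W) (Q(W) = (W - 19)/(W - 5) = (-19 + W)/(-5 + W))
129 - (Q(N(f)) - K(-42)) = 129 - ((-19 + 9)/(-5 + 9) - 1*19) = 129 - (-10/4 - 19) = 129 - ((1/4)*(-10) - 19) = 129 - (-5/2 - 19) = 129 - 1*(-43/2) = 129 + 43/2 = 301/2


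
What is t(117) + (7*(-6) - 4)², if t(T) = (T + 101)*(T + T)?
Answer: 53128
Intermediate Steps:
t(T) = 2*T*(101 + T) (t(T) = (101 + T)*(2*T) = 2*T*(101 + T))
t(117) + (7*(-6) - 4)² = 2*117*(101 + 117) + (7*(-6) - 4)² = 2*117*218 + (-42 - 4)² = 51012 + (-46)² = 51012 + 2116 = 53128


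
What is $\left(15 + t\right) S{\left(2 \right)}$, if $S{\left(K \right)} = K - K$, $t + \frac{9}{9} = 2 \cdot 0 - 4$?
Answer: $0$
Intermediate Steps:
$t = -5$ ($t = -1 + \left(2 \cdot 0 - 4\right) = -1 + \left(0 - 4\right) = -1 - 4 = -5$)
$S{\left(K \right)} = 0$
$\left(15 + t\right) S{\left(2 \right)} = \left(15 - 5\right) 0 = 10 \cdot 0 = 0$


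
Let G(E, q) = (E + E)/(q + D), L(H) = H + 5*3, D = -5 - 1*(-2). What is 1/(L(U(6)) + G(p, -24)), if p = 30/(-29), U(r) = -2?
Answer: 261/3413 ≈ 0.076472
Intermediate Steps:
D = -3 (D = -5 + 2 = -3)
p = -30/29 (p = 30*(-1/29) = -30/29 ≈ -1.0345)
L(H) = 15 + H (L(H) = H + 15 = 15 + H)
G(E, q) = 2*E/(-3 + q) (G(E, q) = (E + E)/(q - 3) = (2*E)/(-3 + q) = 2*E/(-3 + q))
1/(L(U(6)) + G(p, -24)) = 1/((15 - 2) + 2*(-30/29)/(-3 - 24)) = 1/(13 + 2*(-30/29)/(-27)) = 1/(13 + 2*(-30/29)*(-1/27)) = 1/(13 + 20/261) = 1/(3413/261) = 261/3413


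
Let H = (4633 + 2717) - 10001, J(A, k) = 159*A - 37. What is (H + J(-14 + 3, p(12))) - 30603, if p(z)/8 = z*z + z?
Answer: -35040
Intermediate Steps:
p(z) = 8*z + 8*z² (p(z) = 8*(z*z + z) = 8*(z² + z) = 8*(z + z²) = 8*z + 8*z²)
J(A, k) = -37 + 159*A
H = -2651 (H = 7350 - 10001 = -2651)
(H + J(-14 + 3, p(12))) - 30603 = (-2651 + (-37 + 159*(-14 + 3))) - 30603 = (-2651 + (-37 + 159*(-11))) - 30603 = (-2651 + (-37 - 1749)) - 30603 = (-2651 - 1786) - 30603 = -4437 - 30603 = -35040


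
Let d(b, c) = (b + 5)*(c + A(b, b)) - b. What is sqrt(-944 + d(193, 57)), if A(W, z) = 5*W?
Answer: sqrt(201219) ≈ 448.57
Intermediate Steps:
d(b, c) = -b + (5 + b)*(c + 5*b) (d(b, c) = (b + 5)*(c + 5*b) - b = (5 + b)*(c + 5*b) - b = -b + (5 + b)*(c + 5*b))
sqrt(-944 + d(193, 57)) = sqrt(-944 + (5*57 + 5*193**2 + 24*193 + 193*57)) = sqrt(-944 + (285 + 5*37249 + 4632 + 11001)) = sqrt(-944 + (285 + 186245 + 4632 + 11001)) = sqrt(-944 + 202163) = sqrt(201219)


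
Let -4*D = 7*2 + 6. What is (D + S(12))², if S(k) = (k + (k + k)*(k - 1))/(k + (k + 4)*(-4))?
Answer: 17956/169 ≈ 106.25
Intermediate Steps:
S(k) = (k + 2*k*(-1 + k))/(-16 - 3*k) (S(k) = (k + (2*k)*(-1 + k))/(k + (4 + k)*(-4)) = (k + 2*k*(-1 + k))/(k + (-16 - 4*k)) = (k + 2*k*(-1 + k))/(-16 - 3*k))
D = -5 (D = -(7*2 + 6)/4 = -(14 + 6)/4 = -¼*20 = -5)
(D + S(12))² = (-5 + 12*(1 - 2*12)/(16 + 3*12))² = (-5 + 12*(1 - 24)/(16 + 36))² = (-5 + 12*(-23)/52)² = (-5 + 12*(1/52)*(-23))² = (-5 - 69/13)² = (-134/13)² = 17956/169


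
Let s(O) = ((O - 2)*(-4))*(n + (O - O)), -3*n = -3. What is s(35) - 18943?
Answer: -19075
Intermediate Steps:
n = 1 (n = -1/3*(-3) = 1)
s(O) = 8 - 4*O (s(O) = ((O - 2)*(-4))*(1 + (O - O)) = ((-2 + O)*(-4))*(1 + 0) = (8 - 4*O)*1 = 8 - 4*O)
s(35) - 18943 = (8 - 4*35) - 18943 = (8 - 140) - 18943 = -132 - 18943 = -19075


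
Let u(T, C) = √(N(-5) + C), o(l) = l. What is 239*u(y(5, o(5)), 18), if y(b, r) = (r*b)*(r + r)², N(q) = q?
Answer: 239*√13 ≈ 861.73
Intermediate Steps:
y(b, r) = 4*b*r³ (y(b, r) = (b*r)*(2*r)² = (b*r)*(4*r²) = 4*b*r³)
u(T, C) = √(-5 + C)
239*u(y(5, o(5)), 18) = 239*√(-5 + 18) = 239*√13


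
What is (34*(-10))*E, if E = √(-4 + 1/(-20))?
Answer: -306*I*√5 ≈ -684.24*I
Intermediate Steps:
E = 9*I*√5/10 (E = √(-4 - 1/20) = √(-81/20) = 9*I*√5/10 ≈ 2.0125*I)
(34*(-10))*E = (34*(-10))*(9*I*√5/10) = -306*I*√5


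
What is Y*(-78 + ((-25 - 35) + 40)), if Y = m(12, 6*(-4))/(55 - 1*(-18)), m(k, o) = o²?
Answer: -56448/73 ≈ -773.26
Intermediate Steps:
Y = 576/73 (Y = (6*(-4))²/(55 - 1*(-18)) = (-24)²/(55 + 18) = 576/73 ≈ 7.8904)
Y*(-78 + ((-25 - 35) + 40)) = 576*(-78 + ((-25 - 35) + 40))/73 = 576*(-78 + (-60 + 40))/73 = 576*(-78 - 20)/73 = (576/73)*(-98) = -56448/73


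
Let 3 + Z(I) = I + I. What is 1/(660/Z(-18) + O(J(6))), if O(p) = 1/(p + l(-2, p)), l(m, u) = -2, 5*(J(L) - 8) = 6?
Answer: -468/7855 ≈ -0.059580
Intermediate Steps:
J(L) = 46/5 (J(L) = 8 + (⅕)*6 = 8 + 6/5 = 46/5)
O(p) = 1/(-2 + p) (O(p) = 1/(p - 2) = 1/(-2 + p))
Z(I) = -3 + 2*I (Z(I) = -3 + (I + I) = -3 + 2*I)
1/(660/Z(-18) + O(J(6))) = 1/(660/(-3 + 2*(-18)) + 1/(-2 + 46/5)) = 1/(660/(-3 - 36) + 1/(36/5)) = 1/(660/(-39) + 5/36) = 1/(660*(-1/39) + 5/36) = 1/(-220/13 + 5/36) = 1/(-7855/468) = -468/7855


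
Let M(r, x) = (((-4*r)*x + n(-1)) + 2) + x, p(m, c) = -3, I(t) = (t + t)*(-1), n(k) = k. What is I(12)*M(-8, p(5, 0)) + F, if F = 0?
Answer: 2352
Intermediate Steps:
I(t) = -2*t (I(t) = (2*t)*(-1) = -2*t)
M(r, x) = 1 + x - 4*r*x (M(r, x) = (((-4*r)*x - 1) + 2) + x = ((-4*r*x - 1) + 2) + x = ((-1 - 4*r*x) + 2) + x = (1 - 4*r*x) + x = 1 + x - 4*r*x)
I(12)*M(-8, p(5, 0)) + F = (-2*12)*(1 - 3 - 4*(-8)*(-3)) + 0 = -24*(1 - 3 - 96) + 0 = -24*(-98) + 0 = 2352 + 0 = 2352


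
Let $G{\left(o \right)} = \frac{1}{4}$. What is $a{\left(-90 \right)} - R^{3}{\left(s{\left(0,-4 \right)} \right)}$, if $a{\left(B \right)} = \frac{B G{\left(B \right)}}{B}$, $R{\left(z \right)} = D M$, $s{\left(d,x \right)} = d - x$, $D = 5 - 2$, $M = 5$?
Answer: $- \frac{13499}{4} \approx -3374.8$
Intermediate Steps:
$D = 3$
$R{\left(z \right)} = 15$ ($R{\left(z \right)} = 3 \cdot 5 = 15$)
$G{\left(o \right)} = \frac{1}{4}$
$a{\left(B \right)} = \frac{1}{4}$ ($a{\left(B \right)} = \frac{B \frac{1}{4}}{B} = \frac{\frac{1}{4} B}{B} = \frac{1}{4}$)
$a{\left(-90 \right)} - R^{3}{\left(s{\left(0,-4 \right)} \right)} = \frac{1}{4} - 15^{3} = \frac{1}{4} - 3375 = - \frac{13499}{4}$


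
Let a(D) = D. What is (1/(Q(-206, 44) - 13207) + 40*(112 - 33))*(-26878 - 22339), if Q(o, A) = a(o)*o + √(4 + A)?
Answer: -44290324343550551/284778131 + 196868*√3/854334393 ≈ -1.5553e+8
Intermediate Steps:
Q(o, A) = o² + √(4 + A) (Q(o, A) = o*o + √(4 + A) = o² + √(4 + A))
(1/(Q(-206, 44) - 13207) + 40*(112 - 33))*(-26878 - 22339) = (1/(((-206)² + √(4 + 44)) - 13207) + 40*(112 - 33))*(-26878 - 22339) = (1/((42436 + √48) - 13207) + 40*79)*(-49217) = (1/((42436 + 4*√3) - 13207) + 3160)*(-49217) = (1/(29229 + 4*√3) + 3160)*(-49217) = (3160 + 1/(29229 + 4*√3))*(-49217) = -155525720 - 49217/(29229 + 4*√3)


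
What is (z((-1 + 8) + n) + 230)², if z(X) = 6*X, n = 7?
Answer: 98596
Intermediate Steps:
(z((-1 + 8) + n) + 230)² = (6*((-1 + 8) + 7) + 230)² = (6*(7 + 7) + 230)² = (6*14 + 230)² = (84 + 230)² = 314² = 98596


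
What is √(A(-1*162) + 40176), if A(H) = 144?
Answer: 24*√70 ≈ 200.80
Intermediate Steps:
√(A(-1*162) + 40176) = √(144 + 40176) = √40320 = 24*√70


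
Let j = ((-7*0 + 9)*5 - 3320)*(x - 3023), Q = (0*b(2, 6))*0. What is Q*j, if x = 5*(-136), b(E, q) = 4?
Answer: 0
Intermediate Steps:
x = -680
Q = 0 (Q = (0*4)*0 = 0*0 = 0)
j = 12127325 (j = ((-7*0 + 9)*5 - 3320)*(-680 - 3023) = ((0 + 9)*5 - 3320)*(-3703) = (9*5 - 3320)*(-3703) = (45 - 3320)*(-3703) = -3275*(-3703) = 12127325)
Q*j = 0*12127325 = 0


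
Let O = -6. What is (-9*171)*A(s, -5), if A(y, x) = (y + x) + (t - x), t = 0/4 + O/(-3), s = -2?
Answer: 0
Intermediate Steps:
t = 2 (t = 0/4 - 6/(-3) = 0*(1/4) - 6*(-1/3) = 0 + 2 = 2)
A(y, x) = 2 + y (A(y, x) = (y + x) + (2 - x) = (x + y) + (2 - x) = 2 + y)
(-9*171)*A(s, -5) = (-9*171)*(2 - 2) = -1539*0 = 0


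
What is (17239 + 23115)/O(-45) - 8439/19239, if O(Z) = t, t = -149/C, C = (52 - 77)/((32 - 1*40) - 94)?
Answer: -3256253512/48732387 ≈ -66.819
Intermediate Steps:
C = 25/102 (C = -25/((32 - 40) - 94) = -25/(-8 - 94) = -25/(-102) = -25*(-1/102) = 25/102 ≈ 0.24510)
t = -15198/25 (t = -149/25/102 = -149*102/25 = -15198/25 ≈ -607.92)
O(Z) = -15198/25
(17239 + 23115)/O(-45) - 8439/19239 = (17239 + 23115)/(-15198/25) - 8439/19239 = 40354*(-25/15198) - 8439*1/19239 = -504425/7599 - 2813/6413 = -3256253512/48732387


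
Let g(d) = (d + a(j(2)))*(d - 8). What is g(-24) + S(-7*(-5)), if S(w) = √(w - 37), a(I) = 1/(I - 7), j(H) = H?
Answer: 3872/5 + I*√2 ≈ 774.4 + 1.4142*I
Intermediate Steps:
a(I) = 1/(-7 + I)
g(d) = (-8 + d)*(-⅕ + d) (g(d) = (d + 1/(-7 + 2))*(d - 8) = (d + 1/(-5))*(-8 + d) = (d - ⅕)*(-8 + d) = (-⅕ + d)*(-8 + d) = (-8 + d)*(-⅕ + d))
S(w) = √(-37 + w)
g(-24) + S(-7*(-5)) = (8/5 + (-24)² - 41/5*(-24)) + √(-37 - 7*(-5)) = (8/5 + 576 + 984/5) + √(-37 + 35) = 3872/5 + √(-2) = 3872/5 + I*√2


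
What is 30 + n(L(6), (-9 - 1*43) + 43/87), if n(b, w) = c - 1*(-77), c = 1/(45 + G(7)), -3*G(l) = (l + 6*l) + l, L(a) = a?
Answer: 8456/79 ≈ 107.04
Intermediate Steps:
G(l) = -8*l/3 (G(l) = -((l + 6*l) + l)/3 = -(7*l + l)/3 = -8*l/3)
c = 3/79 (c = 1/(45 - 8/3*7) = 1/(45 - 56/3) = 1/(79/3) = 3/79 ≈ 0.037975)
n(b, w) = 6086/79 (n(b, w) = 3/79 - 1*(-77) = 3/79 + 77 = 6086/79)
30 + n(L(6), (-9 - 1*43) + 43/87) = 30 + 6086/79 = 8456/79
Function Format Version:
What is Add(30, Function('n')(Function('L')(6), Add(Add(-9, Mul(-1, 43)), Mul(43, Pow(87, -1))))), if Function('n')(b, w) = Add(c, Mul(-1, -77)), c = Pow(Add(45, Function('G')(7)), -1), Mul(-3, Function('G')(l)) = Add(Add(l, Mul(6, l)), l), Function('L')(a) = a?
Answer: Rational(8456, 79) ≈ 107.04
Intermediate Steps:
Function('G')(l) = Mul(Rational(-8, 3), l) (Function('G')(l) = Mul(Rational(-1, 3), Add(Add(l, Mul(6, l)), l)) = Mul(Rational(-1, 3), Add(Mul(7, l), l)) = Mul(Rational(-1, 3), Mul(8, l)) = Mul(Rational(-8, 3), l))
c = Rational(3, 79) (c = Pow(Add(45, Mul(Rational(-8, 3), 7)), -1) = Pow(Add(45, Rational(-56, 3)), -1) = Pow(Rational(79, 3), -1) = Rational(3, 79) ≈ 0.037975)
Function('n')(b, w) = Rational(6086, 79) (Function('n')(b, w) = Add(Rational(3, 79), Mul(-1, -77)) = Add(Rational(3, 79), 77) = Rational(6086, 79))
Add(30, Function('n')(Function('L')(6), Add(Add(-9, Mul(-1, 43)), Mul(43, Pow(87, -1))))) = Add(30, Rational(6086, 79)) = Rational(8456, 79)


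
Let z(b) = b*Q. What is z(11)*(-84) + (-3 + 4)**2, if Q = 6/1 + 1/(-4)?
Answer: -5312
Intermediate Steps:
Q = 23/4 (Q = 6*1 + 1*(-1/4) = 6 - 1/4 = 23/4 ≈ 5.7500)
z(b) = 23*b/4 (z(b) = b*(23/4) = 23*b/4)
z(11)*(-84) + (-3 + 4)**2 = ((23/4)*11)*(-84) + (-3 + 4)**2 = (253/4)*(-84) + 1**2 = -5313 + 1 = -5312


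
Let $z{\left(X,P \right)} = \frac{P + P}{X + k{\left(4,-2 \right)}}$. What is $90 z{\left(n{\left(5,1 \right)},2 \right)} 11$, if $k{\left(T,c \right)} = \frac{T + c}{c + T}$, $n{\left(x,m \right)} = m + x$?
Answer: $\frac{3960}{7} \approx 565.71$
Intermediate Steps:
$k{\left(T,c \right)} = 1$ ($k{\left(T,c \right)} = \frac{T + c}{T + c} = 1$)
$z{\left(X,P \right)} = \frac{2 P}{1 + X}$ ($z{\left(X,P \right)} = \frac{P + P}{X + 1} = \frac{2 P}{1 + X}$)
$90 z{\left(n{\left(5,1 \right)},2 \right)} 11 = 90 \cdot 2 \cdot 2 \frac{1}{1 + \left(1 + 5\right)} 11 = 90 \cdot 2 \cdot 2 \frac{1}{1 + 6} \cdot 11 = 90 \cdot 2 \cdot 2 \cdot \frac{1}{7} \cdot 11 = 90 \cdot \frac{4}{7} \cdot 11 = \frac{360}{7} \cdot 11 = \frac{3960}{7}$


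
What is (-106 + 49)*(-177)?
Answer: 10089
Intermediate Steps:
(-106 + 49)*(-177) = -57*(-177) = 10089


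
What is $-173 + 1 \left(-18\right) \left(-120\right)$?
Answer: $1987$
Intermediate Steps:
$-173 + 1 \left(-18\right) \left(-120\right) = -173 - -2160 = -173 + 2160 = 1987$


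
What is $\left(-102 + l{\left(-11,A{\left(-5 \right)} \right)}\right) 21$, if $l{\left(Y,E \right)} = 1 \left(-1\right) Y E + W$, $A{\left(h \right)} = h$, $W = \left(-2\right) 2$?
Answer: $-3381$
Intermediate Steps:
$W = -4$
$l{\left(Y,E \right)} = -4 - E Y$ ($l{\left(Y,E \right)} = 1 \left(-1\right) Y E - 4 = - Y E - 4 = - E Y - 4 = -4 - E Y$)
$\left(-102 + l{\left(-11,A{\left(-5 \right)} \right)}\right) 21 = \left(-102 - \left(4 - -55\right)\right) 21 = \left(-102 - 59\right) 21 = \left(-161\right) 21 = -3381$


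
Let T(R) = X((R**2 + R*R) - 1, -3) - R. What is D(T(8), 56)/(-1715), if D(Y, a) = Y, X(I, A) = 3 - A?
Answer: 2/1715 ≈ 0.0011662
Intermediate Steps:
T(R) = 6 - R (T(R) = (3 - 1*(-3)) - R = (3 + 3) - R = 6 - R)
D(T(8), 56)/(-1715) = (6 - 1*8)/(-1715) = (6 - 8)*(-1/1715) = -2*(-1/1715) = 2/1715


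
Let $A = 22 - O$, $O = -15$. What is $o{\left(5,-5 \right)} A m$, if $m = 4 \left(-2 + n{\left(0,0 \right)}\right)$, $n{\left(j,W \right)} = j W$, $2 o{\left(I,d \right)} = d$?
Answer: $740$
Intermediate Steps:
$o{\left(I,d \right)} = \frac{d}{2}$
$A = 37$ ($A = 22 - -15 = 22 + 15 = 37$)
$n{\left(j,W \right)} = W j$
$m = -8$ ($m = 4 \left(-2 + 0 \cdot 0\right) = 4 \left(-2 + 0\right) = 4 \left(-2\right) = -8$)
$o{\left(5,-5 \right)} A m = \frac{1}{2} \left(-5\right) 37 \left(-8\right) = \left(- \frac{5}{2}\right) 37 \left(-8\right) = \left(- \frac{185}{2}\right) \left(-8\right) = 740$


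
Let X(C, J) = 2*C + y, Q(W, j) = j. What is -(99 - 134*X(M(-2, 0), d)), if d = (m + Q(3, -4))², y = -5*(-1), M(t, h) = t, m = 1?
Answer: 35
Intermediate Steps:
y = 5
d = 9 (d = (1 - 4)² = (-3)² = 9)
X(C, J) = 5 + 2*C (X(C, J) = 2*C + 5 = 5 + 2*C)
-(99 - 134*X(M(-2, 0), d)) = -(99 - 134*(5 + 2*(-2))) = -(99 - 134*(5 - 4)) = -(99 - 134*1) = -(99 - 134) = -1*(-35) = 35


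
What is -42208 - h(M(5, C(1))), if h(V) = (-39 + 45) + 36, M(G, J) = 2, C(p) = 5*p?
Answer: -42250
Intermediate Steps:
h(V) = 42 (h(V) = 6 + 36 = 42)
-42208 - h(M(5, C(1))) = -42208 - 1*42 = -42208 - 42 = -42250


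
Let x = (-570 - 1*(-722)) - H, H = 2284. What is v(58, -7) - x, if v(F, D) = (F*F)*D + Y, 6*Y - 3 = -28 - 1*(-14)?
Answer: -128507/6 ≈ -21418.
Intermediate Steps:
Y = -11/6 (Y = 1/2 + (-28 - 1*(-14))/6 = 1/2 + (-28 + 14)/6 = 1/2 + (1/6)*(-14) = 1/2 - 7/3 = -11/6 ≈ -1.8333)
x = -2132 (x = (-570 - 1*(-722)) - 1*2284 = (-570 + 722) - 2284 = 152 - 2284 = -2132)
v(F, D) = -11/6 + D*F**2 (v(F, D) = (F*F)*D - 11/6 = F**2*D - 11/6 = D*F**2 - 11/6 = -11/6 + D*F**2)
v(58, -7) - x = (-11/6 - 7*58**2) - 1*(-2132) = (-11/6 - 7*3364) + 2132 = (-11/6 - 23548) + 2132 = -141299/6 + 2132 = -128507/6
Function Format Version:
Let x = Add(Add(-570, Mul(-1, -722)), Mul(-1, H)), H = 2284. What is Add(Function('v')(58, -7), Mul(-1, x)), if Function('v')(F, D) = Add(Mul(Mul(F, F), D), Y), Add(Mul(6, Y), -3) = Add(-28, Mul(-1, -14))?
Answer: Rational(-128507, 6) ≈ -21418.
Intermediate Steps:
Y = Rational(-11, 6) (Y = Add(Rational(1, 2), Mul(Rational(1, 6), Add(-28, Mul(-1, -14)))) = Add(Rational(1, 2), Mul(Rational(1, 6), Add(-28, 14))) = Add(Rational(1, 2), Mul(Rational(1, 6), -14)) = Add(Rational(1, 2), Rational(-7, 3)) = Rational(-11, 6) ≈ -1.8333)
x = -2132 (x = Add(Add(-570, Mul(-1, -722)), Mul(-1, 2284)) = Add(Add(-570, 722), -2284) = Add(152, -2284) = -2132)
Function('v')(F, D) = Add(Rational(-11, 6), Mul(D, Pow(F, 2))) (Function('v')(F, D) = Add(Mul(Mul(F, F), D), Rational(-11, 6)) = Add(Mul(Pow(F, 2), D), Rational(-11, 6)) = Add(Mul(D, Pow(F, 2)), Rational(-11, 6)) = Add(Rational(-11, 6), Mul(D, Pow(F, 2))))
Add(Function('v')(58, -7), Mul(-1, x)) = Add(Add(Rational(-11, 6), Mul(-7, Pow(58, 2))), Mul(-1, -2132)) = Add(Add(Rational(-11, 6), Mul(-7, 3364)), 2132) = Add(Add(Rational(-11, 6), -23548), 2132) = Add(Rational(-141299, 6), 2132) = Rational(-128507, 6)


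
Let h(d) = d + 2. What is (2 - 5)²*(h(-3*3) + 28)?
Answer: 189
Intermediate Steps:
h(d) = 2 + d
(2 - 5)²*(h(-3*3) + 28) = (2 - 5)²*((2 - 3*3) + 28) = (-3)²*((2 - 9) + 28) = 9*(-7 + 28) = 9*21 = 189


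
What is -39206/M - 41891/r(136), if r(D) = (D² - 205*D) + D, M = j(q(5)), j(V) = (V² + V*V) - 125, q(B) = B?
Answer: 365718913/693600 ≈ 527.28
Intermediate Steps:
j(V) = -125 + 2*V² (j(V) = (V² + V²) - 125 = 2*V² - 125 = -125 + 2*V²)
M = -75 (M = -125 + 2*5² = -125 + 2*25 = -125 + 50 = -75)
r(D) = D² - 204*D
-39206/M - 41891/r(136) = -39206/(-75) - 41891*1/(136*(-204 + 136)) = -39206*(-1/75) - 41891/(136*(-68)) = 39206/75 - 41891/(-9248) = 39206/75 - 41891*(-1/9248) = 39206/75 + 41891/9248 = 365718913/693600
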